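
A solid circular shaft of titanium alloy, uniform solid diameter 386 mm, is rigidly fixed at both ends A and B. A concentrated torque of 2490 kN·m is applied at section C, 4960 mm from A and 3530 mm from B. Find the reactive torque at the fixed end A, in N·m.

1.04e6 N·m

With uniform GJ and both ends fixed, compatibility θ_AC = θ_CB gives T_A·a = T_B·b, together with T_A + T_B = T₀.
T_A = T₀·b/(a+b) = 2.490e6·3530/8490 = 1.035e6 N·m; T_B = 1.455e6 N·m.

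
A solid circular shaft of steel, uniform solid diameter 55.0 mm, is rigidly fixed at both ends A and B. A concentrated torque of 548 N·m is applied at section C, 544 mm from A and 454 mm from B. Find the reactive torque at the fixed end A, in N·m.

249 N·m

With uniform GJ and both ends fixed, compatibility θ_AC = θ_CB gives T_A·a = T_B·b, together with T_A + T_B = T₀.
T_A = T₀·b/(a+b) = 548.0·454/998.0 = 249.3 N·m; T_B = 298.7 N·m.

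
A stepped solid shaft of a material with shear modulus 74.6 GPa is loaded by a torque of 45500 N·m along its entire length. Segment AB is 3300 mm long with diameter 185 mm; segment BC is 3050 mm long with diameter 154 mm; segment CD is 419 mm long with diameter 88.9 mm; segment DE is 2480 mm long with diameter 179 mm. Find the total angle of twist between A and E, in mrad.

108 mrad

J_AB = π(0.185)⁴/32 = 1.15×10^-4 m⁴; J_BC = π(0.154)⁴/32 = 5.52×10^-5 m⁴; J_CD = π(0.0889)⁴/32 = 6.13×10^-6 m⁴; J_DE = π(0.179)⁴/32 = 1.01×10^-4 m⁴.
θ = (T/G)·Σ L_i/J_i = (45500/74.6×10⁹)·(3.30/1.15×10^-4 + 3.05/5.52×10^-5 + 0.419/6.13×10^-6 + 2.48/1.01×10^-4) = 0.1079 rad.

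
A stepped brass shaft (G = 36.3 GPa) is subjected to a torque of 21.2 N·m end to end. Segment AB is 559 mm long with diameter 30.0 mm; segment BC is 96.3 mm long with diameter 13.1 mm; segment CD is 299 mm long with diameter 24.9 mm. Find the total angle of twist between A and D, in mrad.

28.2 mrad

J_AB = π(0.0300)⁴/32 = 7.95×10^-8 m⁴; J_BC = π(0.0131)⁴/32 = 2.89×10^-9 m⁴; J_CD = π(0.0249)⁴/32 = 3.77×10^-8 m⁴.
θ = (T/G)·Σ L_i/J_i = (21.20/36.3×10⁹)·(0.559/7.95×10^-8 + 0.0963/2.89×10^-9 + 0.299/3.77×10^-8) = 0.02818 rad.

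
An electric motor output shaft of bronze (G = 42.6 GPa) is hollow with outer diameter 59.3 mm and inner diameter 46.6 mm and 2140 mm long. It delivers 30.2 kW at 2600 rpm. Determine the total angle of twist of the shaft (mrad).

7.42 mrad

ω = 2π·2600/60 = 272.3 rad/s, so T = P/ω = 30.2×10³ / 272.3 = 110.9 N·m.
J = π(d_o⁴ − d_i⁴)/32 = π(0.0593⁴ − 0.0466⁴)/32 = 7.510×10^-7 m⁴.
θ = T·L/(G·J) = 110.9 × 2.14 / (42.6×10⁹ × 7.510×10^-7) = 7.419×10^-3 rad.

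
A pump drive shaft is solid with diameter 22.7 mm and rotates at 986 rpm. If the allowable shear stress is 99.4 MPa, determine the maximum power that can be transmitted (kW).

J = πd⁴/32 = π(0.0227)⁴/32 = 2.607×10^-8 m⁴.
T_max = τ_allow·J/r = 9.94×10^7 × 2.607×10^-8 / 0.0113 = 228.3 N·m.
ω = 2π·986/60 = 103.3 rad/s, so P_max = T_max·ω = 2.357×10^4 W.

23.6 kW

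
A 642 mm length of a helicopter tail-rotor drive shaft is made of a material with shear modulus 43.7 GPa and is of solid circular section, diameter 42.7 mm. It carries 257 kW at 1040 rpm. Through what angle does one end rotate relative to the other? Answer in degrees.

ω = 2π·1040/60 = 108.9 rad/s, so T = P/ω = 257×10³ / 108.9 = 2360 N·m.
J = πd⁴/32 = π(0.0427)⁴/32 = 3.264×10^-7 m⁴.
θ = T·L/(G·J) = 2360 × 0.642 / (43.7×10⁹ × 3.264×10^-7) = 0.1062 rad.

6.09°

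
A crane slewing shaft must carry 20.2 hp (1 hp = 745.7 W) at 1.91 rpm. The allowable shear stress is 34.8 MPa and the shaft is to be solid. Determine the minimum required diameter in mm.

223 mm

ω = 2π·1.91/60 = 0.2000 rad/s, so T = P/ω = 20.2×745.7 / 0.2000 = 75310 N·m.
For a solid shaft τ_max = 16T/(πd³), so d = (16T/(π τ_allow))^(1/3) = (16·75310/(π·3.48×10^7))^(1/3) = 0.2225 m.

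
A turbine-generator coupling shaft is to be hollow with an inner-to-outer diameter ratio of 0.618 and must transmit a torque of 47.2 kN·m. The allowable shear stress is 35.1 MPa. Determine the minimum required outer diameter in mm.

200 mm

For a hollow shaft with d_i/d_o = 0.618: τ_max = 16T/(π d_o³ (1−k⁴)), so d_o = [16T/(π τ_allow (1−k⁴))]^(1/3) = [16·47200/(π·3.51×10^7·0.8541)]^(1/3) = 0.2002 m.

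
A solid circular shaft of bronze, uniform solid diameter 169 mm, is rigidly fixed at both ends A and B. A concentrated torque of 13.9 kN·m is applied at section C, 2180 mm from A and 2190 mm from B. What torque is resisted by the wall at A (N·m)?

With uniform GJ and both ends fixed, compatibility θ_AC = θ_CB gives T_A·a = T_B·b, together with T_A + T_B = T₀.
T_A = T₀·b/(a+b) = 13900·2190/4370 = 6966 N·m; T_B = 6934 N·m.

6970 N·m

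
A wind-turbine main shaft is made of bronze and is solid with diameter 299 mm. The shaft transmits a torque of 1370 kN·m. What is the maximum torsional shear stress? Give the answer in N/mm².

261 N/mm²

J = πd⁴/32 = π(0.299)⁴/32 = 7.847×10^-4 m⁴.
τ_max = T·r/J = 1.370e6 × 0.149 / 7.847×10^-4 = 2.610×10^8 Pa.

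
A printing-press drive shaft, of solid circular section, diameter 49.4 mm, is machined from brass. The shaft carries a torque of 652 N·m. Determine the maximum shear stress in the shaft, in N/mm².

27.5 N/mm²

J = πd⁴/32 = π(0.0494)⁴/32 = 5.847×10^-7 m⁴.
τ_max = T·r/J = 652.0 × 0.0247 / 5.847×10^-7 = 2.754×10^7 Pa.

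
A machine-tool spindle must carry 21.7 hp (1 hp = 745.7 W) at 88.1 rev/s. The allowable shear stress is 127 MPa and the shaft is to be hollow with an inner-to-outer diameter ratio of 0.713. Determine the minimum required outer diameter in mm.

ω = 2π·88.1 = 553.5 rad/s, so T = P/ω = 21.7×745.7 / 553.5 = 29.23 N·m.
For a hollow shaft with d_i/d_o = 0.713: τ_max = 16T/(π d_o³ (1−k⁴)), so d_o = [16T/(π τ_allow (1−k⁴))]^(1/3) = [16·29.23/(π·1.27×10^8·0.7416)]^(1/3) = 0.01165 m.

11.6 mm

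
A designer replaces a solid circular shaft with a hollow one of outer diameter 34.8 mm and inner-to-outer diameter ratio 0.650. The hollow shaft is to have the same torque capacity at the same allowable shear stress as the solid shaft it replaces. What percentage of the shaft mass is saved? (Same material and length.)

Equal τ_max and T ⇒ the solid shaft needs d_s³ = d_o³(1−k⁴), so d_s = 34.8·(1−0.650⁴)^(1/3) = 32.59 mm.
Area ratio A_h/A_s = d_o²(1−k²)/d_s² = (1−k²)/(1−k⁴)^(2/3) = 0.6584.
Mass saving = 1 − 0.6584 = 34.2 %.

34.2 %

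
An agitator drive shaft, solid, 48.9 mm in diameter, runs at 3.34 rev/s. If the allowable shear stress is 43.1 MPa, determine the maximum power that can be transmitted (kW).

J = πd⁴/32 = π(0.0489)⁴/32 = 5.614×10^-7 m⁴.
T_max = τ_allow·J/r = 4.31×10^7 × 5.614×10^-7 / 0.0244 = 989.5 N·m.
ω = 2π·3.34 = 20.99 rad/s, so P_max = T_max·ω = 2.077×10^4 W.

20.8 kW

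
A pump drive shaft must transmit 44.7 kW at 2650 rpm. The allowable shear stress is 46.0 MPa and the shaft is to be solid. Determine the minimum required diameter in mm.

26.1 mm

ω = 2π·2650/60 = 277.5 rad/s, so T = P/ω = 44.7×10³ / 277.5 = 161.1 N·m.
For a solid shaft τ_max = 16T/(πd³), so d = (16T/(π τ_allow))^(1/3) = (16·161.1/(π·4.60×10^7))^(1/3) = 0.02613 m.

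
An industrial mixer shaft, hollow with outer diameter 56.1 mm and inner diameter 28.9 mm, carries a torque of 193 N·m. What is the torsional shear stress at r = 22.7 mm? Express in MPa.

4.85 MPa

J = π(d_o⁴ − d_i⁴)/32 = π(0.0561⁴ − 0.0289⁴)/32 = 9.039×10^-7 m⁴.
Shear stress varies linearly with radius: τ = T·r/J = 193.0 × 0.0227 / 9.039×10^-7 = 4.847×10^6 Pa.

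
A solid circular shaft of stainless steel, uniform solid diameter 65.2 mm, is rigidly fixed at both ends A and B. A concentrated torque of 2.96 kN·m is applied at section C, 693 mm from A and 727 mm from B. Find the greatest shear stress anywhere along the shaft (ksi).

4.04 ksi

With uniform GJ and both ends fixed, compatibility θ_AC = θ_CB gives T_A·a = T_B·b, together with T_A + T_B = T₀.
T_A = T₀·b/(a+b) = 2960·727/1420 = 1515 N·m; T_B = 1445 N·m.
τ in each portion: τ_AC = 2.78×10^7 Pa, τ_CB = 2.65×10^7 Pa; maximum is in AC.
τ_max = T_AC·r/J = 1515·0.0326/1.77×10^-6 = 2.785×10^7 Pa.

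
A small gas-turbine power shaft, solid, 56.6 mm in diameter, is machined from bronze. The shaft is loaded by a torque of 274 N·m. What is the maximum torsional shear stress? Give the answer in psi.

J = πd⁴/32 = π(0.0566)⁴/32 = 1.008×10^-6 m⁴.
τ_max = T·r/J = 274.0 × 0.0283 / 1.008×10^-6 = 7.696×10^6 Pa.

1120 psi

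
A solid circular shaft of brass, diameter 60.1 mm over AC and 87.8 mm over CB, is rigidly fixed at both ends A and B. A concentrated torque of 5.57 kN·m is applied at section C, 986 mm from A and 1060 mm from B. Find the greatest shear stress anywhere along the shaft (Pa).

Compatibility: T_A·a/J_AC = T_B·b/J_CB with T_A + T_B = T₀.
J_AC = 1.28×10^-6 m⁴, J_CB = 5.83×10^-6 m⁴, so T_A = T₀·(J_AC/a)/((J_AC/a)+(J_CB/b)) = 1064 N·m, T_B = 4506 N·m.
τ in each portion: τ_AC = 2.50×10^7 Pa, τ_CB = 3.39×10^7 Pa; maximum is in CB.
τ_max = T_CB·r/J = 4506·0.0439/5.83×10^-6 = 3.391×10^7 Pa.

3.39e7 Pa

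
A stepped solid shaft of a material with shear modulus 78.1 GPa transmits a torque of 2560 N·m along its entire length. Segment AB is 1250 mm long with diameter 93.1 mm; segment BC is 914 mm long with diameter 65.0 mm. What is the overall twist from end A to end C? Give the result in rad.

J_AB = π(0.0931)⁴/32 = 7.38×10^-6 m⁴; J_BC = π(0.0650)⁴/32 = 1.75×10^-6 m⁴.
θ = (T/G)·Σ L_i/J_i = (2560/78.1×10⁹)·(1.25/7.38×10^-6 + 0.914/1.75×10^-6) = 0.02265 rad.

0.0227 rad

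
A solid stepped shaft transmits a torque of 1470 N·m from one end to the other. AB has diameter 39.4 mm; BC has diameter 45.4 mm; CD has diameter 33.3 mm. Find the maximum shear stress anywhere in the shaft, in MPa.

203 MPa

Under the same torque, τ_max = 16T/(πd³) is largest where d is smallest — segment CD (d = 33.3 mm).
τ_max = 16·1470/(π·(0.0333)³) = 2.027×10^8 Pa.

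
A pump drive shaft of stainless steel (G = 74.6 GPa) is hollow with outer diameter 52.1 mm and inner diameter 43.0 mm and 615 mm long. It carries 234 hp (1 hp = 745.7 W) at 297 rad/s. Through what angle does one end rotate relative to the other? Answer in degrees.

ω = 297 rad/s, so T = P/ω = 234×745.7 / 297.0 = 587.5 N·m.
J = π(d_o⁴ − d_i⁴)/32 = π(0.0521⁴ − 0.0430⁴)/32 = 3.877×10^-7 m⁴.
θ = T·L/(G·J) = 587.5 × 0.615 / (74.6×10⁹ × 3.877×10^-7) = 0.01249 rad.

0.716°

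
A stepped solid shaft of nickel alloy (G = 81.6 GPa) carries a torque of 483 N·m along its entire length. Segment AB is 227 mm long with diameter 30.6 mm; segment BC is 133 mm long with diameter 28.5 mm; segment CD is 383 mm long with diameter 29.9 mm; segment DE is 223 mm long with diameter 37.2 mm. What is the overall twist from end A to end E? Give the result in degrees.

3.65°

J_AB = π(0.0306)⁴/32 = 8.61×10^-8 m⁴; J_BC = π(0.0285)⁴/32 = 6.48×10^-8 m⁴; J_CD = π(0.0299)⁴/32 = 7.85×10^-8 m⁴; J_DE = π(0.0372)⁴/32 = 1.88×10^-7 m⁴.
θ = (T/G)·Σ L_i/J_i = (483.0/81.6×10⁹)·(0.227/8.61×10^-8 + 0.133/6.48×10^-8 + 0.383/7.85×10^-8 + 0.223/1.88×10^-7) = 0.06368 rad.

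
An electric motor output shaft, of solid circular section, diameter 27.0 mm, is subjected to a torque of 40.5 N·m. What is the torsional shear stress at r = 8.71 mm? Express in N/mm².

6.76 N/mm²

J = πd⁴/32 = π(0.0270)⁴/32 = 5.217×10^-8 m⁴.
Shear stress varies linearly with radius: τ = T·r/J = 40.50 × 0.00871 / 5.217×10^-8 = 6.761×10^6 Pa.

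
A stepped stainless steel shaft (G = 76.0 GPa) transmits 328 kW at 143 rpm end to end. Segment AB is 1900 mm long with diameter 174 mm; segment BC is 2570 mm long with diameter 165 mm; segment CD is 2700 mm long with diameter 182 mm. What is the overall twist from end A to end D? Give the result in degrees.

ω = 2π·143/60 = 14.97 rad/s, so T = P/ω = 328×10³ / 14.97 = 21900 N·m.
J_AB = π(0.174)⁴/32 = 9.00×10^-5 m⁴; J_BC = π(0.165)⁴/32 = 7.28×10^-5 m⁴; J_CD = π(0.182)⁴/32 = 1.08×10^-4 m⁴.
θ = (T/G)·Σ L_i/J_i = (21900/76.0×10⁹)·(1.90/9.00×10^-5 + 2.57/7.28×10^-5 + 2.70/1.08×10^-4) = 0.02349 rad.

1.35°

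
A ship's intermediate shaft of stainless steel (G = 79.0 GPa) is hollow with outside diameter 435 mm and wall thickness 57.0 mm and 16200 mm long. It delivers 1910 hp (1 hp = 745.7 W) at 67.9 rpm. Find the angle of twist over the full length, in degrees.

0.952°

ω = 2π·67.9/60 = 7.110 rad/s, so T = P/ω = 1910×745.7 / 7.110 = 200300 N·m.
J = π(d_o⁴ − d_i⁴)/32 = π(0.435⁴ − 0.321⁴)/32 = 2.473×10^-3 m⁴.
θ = T·L/(G·J) = 200300 × 16.2 / (79.0×10⁹ × 2.473×10^-3) = 0.01661 rad.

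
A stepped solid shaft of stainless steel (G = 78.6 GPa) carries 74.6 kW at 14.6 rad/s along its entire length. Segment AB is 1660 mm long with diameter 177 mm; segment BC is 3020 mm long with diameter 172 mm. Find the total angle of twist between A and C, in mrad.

3.40 mrad

ω = 14.6 rad/s, so T = P/ω = 74.6×10³ / 14.60 = 5110 N·m.
J_AB = π(0.177)⁴/32 = 9.64×10^-5 m⁴; J_BC = π(0.172)⁴/32 = 8.59×10^-5 m⁴.
θ = (T/G)·Σ L_i/J_i = (5110/78.6×10⁹)·(1.66/9.64×10^-5 + 3.02/8.59×10^-5) = 3.405×10^-3 rad.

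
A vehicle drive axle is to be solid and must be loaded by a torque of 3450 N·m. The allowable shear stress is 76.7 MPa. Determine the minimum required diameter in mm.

61.2 mm

For a solid shaft τ_max = 16T/(πd³), so d = (16T/(π τ_allow))^(1/3) = (16·3450/(π·7.67×10^7))^(1/3) = 0.06119 m.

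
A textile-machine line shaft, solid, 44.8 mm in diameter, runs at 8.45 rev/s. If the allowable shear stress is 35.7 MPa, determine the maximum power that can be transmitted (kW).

J = πd⁴/32 = π(0.0448)⁴/32 = 3.955×10^-7 m⁴.
T_max = τ_allow·J/r = 3.57×10^7 × 3.955×10^-7 / 0.0224 = 630.3 N·m.
ω = 2π·8.45 = 53.09 rad/s, so P_max = T_max·ω = 3.346×10^4 W.

33.5 kW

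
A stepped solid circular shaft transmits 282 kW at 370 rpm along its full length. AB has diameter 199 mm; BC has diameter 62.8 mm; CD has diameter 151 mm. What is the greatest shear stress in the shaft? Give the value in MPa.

150 MPa

ω = 2π·370/60 = 38.75 rad/s, so T = P/ω = 282×10³ / 38.75 = 7278 N·m.
Under the same torque, τ_max = 16T/(πd³) is largest where d is smallest — segment BC (d = 62.8 mm).
τ_max = 16·7278/(π·(0.0628)³) = 1.497×10^8 Pa.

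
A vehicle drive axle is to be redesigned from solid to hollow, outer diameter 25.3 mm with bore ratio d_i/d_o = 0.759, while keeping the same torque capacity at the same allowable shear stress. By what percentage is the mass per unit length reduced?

44.5 %

Equal τ_max and T ⇒ the solid shaft needs d_s³ = d_o³(1−k⁴), so d_s = 25.3·(1−0.759⁴)^(1/3) = 22.12 mm.
Area ratio A_h/A_s = d_o²(1−k²)/d_s² = (1−k²)/(1−k⁴)^(2/3) = 0.5547.
Mass saving = 1 − 0.5547 = 44.5 %.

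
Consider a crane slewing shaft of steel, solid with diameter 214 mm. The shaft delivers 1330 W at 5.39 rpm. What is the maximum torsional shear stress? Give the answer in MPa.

1.22 MPa

ω = 2π·5.39/60 = 0.5644 rad/s, so T = P/ω = 1330 / 0.5644 = 2356 N·m.
J = πd⁴/32 = π(0.214)⁴/32 = 2.059×10^-4 m⁴.
τ_max = T·r/J = 2356 × 0.107 / 2.059×10^-4 = 1.225×10^6 Pa.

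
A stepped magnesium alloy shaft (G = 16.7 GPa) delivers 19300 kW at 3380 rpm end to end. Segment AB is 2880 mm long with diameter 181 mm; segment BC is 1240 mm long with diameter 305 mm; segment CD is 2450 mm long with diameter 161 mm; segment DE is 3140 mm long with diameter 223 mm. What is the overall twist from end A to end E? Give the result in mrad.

ω = 2π·3380/60 = 354.0 rad/s, so T = P/ω = 19300×10³ / 354.0 = 54530 N·m.
J_AB = π(0.181)⁴/32 = 1.05×10^-4 m⁴; J_BC = π(0.305)⁴/32 = 8.50×10^-4 m⁴; J_CD = π(0.161)⁴/32 = 6.60×10^-5 m⁴; J_DE = π(0.223)⁴/32 = 2.43×10^-4 m⁴.
θ = (T/G)·Σ L_i/J_i = (54530/16.7×10⁹)·(2.88/1.05×10^-4 + 1.24/8.50×10^-4 + 2.45/6.60×10^-5 + 3.14/2.43×10^-4) = 0.2575 rad.

258 mrad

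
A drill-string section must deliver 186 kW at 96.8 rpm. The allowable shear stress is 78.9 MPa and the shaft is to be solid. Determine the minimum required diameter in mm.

106 mm

ω = 2π·96.8/60 = 10.14 rad/s, so T = P/ω = 186×10³ / 10.14 = 18350 N·m.
For a solid shaft τ_max = 16T/(πd³), so d = (16T/(π τ_allow))^(1/3) = (16·18350/(π·7.89×10^7))^(1/3) = 0.1058 m.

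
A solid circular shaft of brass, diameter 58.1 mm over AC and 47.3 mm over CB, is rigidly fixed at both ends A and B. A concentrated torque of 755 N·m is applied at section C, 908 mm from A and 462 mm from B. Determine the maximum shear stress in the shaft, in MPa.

Compatibility: T_A·a/J_AC = T_B·b/J_CB with T_A + T_B = T₀.
J_AC = 1.12×10^-6 m⁴, J_CB = 4.91×10^-7 m⁴, so T_A = T₀·(J_AC/a)/((J_AC/a)+(J_CB/b)) = 405.2 N·m, T_B = 349.8 N·m.
τ in each portion: τ_AC = 1.05×10^7 Pa, τ_CB = 1.68×10^7 Pa; maximum is in CB.
τ_max = T_CB·r/J = 349.8·0.0236/4.91×10^-7 = 1.684×10^7 Pa.

16.8 MPa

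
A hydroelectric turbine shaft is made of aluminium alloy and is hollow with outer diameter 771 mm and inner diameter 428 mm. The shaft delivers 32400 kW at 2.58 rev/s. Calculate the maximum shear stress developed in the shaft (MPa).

ω = 2π·2.58 = 16.21 rad/s, so T = P/ω = 32400×10³ / 16.21 = 1.999e6 N·m.
J = π(d_o⁴ − d_i⁴)/32 = π(0.771⁴ − 0.428⁴)/32 = 0.03140 m⁴.
τ_max = T·r/J = 1.999e6 × 0.386 / 0.03140 = 2.454×10^7 Pa.

24.5 MPa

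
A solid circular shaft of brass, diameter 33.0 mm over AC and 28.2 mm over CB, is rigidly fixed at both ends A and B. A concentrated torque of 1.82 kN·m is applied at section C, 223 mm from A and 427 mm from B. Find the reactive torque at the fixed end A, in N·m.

1420 N·m

Compatibility: T_A·a/J_AC = T_B·b/J_CB with T_A + T_B = T₀.
J_AC = 1.16×10^-7 m⁴, J_CB = 6.21×10^-8 m⁴, so T_A = T₀·(J_AC/a)/((J_AC/a)+(J_CB/b)) = 1424 N·m, T_B = 396.5 N·m.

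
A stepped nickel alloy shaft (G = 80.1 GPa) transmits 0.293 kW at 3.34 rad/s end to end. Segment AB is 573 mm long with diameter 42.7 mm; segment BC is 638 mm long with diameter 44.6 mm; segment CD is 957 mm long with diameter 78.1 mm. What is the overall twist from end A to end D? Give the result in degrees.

0.230°

ω = 3.34 rad/s, so T = P/ω = 0.293×10³ / 3.340 = 87.72 N·m.
J_AB = π(0.0427)⁴/32 = 3.26×10^-7 m⁴; J_BC = π(0.0446)⁴/32 = 3.88×10^-7 m⁴; J_CD = π(0.0781)⁴/32 = 3.65×10^-6 m⁴.
θ = (T/G)·Σ L_i/J_i = (87.72/80.1×10⁹)·(0.573/3.26×10^-7 + 0.638/3.88×10^-7 + 0.957/3.65×10^-6) = 4.008×10^-3 rad.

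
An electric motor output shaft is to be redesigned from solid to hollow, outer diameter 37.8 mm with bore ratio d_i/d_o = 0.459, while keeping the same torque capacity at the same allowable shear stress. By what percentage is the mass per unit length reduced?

18.6 %

Equal τ_max and T ⇒ the solid shaft needs d_s³ = d_o³(1−k⁴), so d_s = 37.8·(1−0.459⁴)^(1/3) = 37.23 mm.
Area ratio A_h/A_s = d_o²(1−k²)/d_s² = (1−k²)/(1−k⁴)^(2/3) = 0.8136.
Mass saving = 1 − 0.8136 = 18.6 %.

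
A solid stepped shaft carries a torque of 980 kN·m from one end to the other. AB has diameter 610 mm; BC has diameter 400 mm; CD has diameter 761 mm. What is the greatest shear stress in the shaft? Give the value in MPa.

78.0 MPa

Under the same torque, τ_max = 16T/(πd³) is largest where d is smallest — segment BC (d = 400 mm).
τ_max = 16·980000/(π·(0.400)³) = 7.799×10^7 Pa.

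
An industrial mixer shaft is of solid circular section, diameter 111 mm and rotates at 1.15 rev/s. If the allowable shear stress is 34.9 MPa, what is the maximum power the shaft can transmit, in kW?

67.7 kW

J = πd⁴/32 = π(0.111)⁴/32 = 1.490×10^-5 m⁴.
T_max = τ_allow·J/r = 3.49×10^7 × 1.490×10^-5 / 0.0555 = 9372 N·m.
ω = 2π·1.15 = 7.226 rad/s, so P_max = T_max·ω = 6.772×10^4 W.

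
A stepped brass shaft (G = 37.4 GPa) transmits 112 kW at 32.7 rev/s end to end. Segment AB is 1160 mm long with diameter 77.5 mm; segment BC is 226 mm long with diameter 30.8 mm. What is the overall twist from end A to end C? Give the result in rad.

0.0421 rad

ω = 2π·32.7 = 205.5 rad/s, so T = P/ω = 112×10³ / 205.5 = 545.1 N·m.
J_AB = π(0.0775)⁴/32 = 3.54×10^-6 m⁴; J_BC = π(0.0308)⁴/32 = 8.83×10^-8 m⁴.
θ = (T/G)·Σ L_i/J_i = (545.1/37.4×10⁹)·(1.16/3.54×10^-6 + 0.226/8.83×10^-8) = 0.04206 rad.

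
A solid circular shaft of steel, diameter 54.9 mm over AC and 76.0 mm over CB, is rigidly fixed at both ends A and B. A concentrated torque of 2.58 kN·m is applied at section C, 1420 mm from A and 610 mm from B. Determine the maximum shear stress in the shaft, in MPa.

26.8 MPa

Compatibility: T_A·a/J_AC = T_B·b/J_CB with T_A + T_B = T₀.
J_AC = 8.92×10^-7 m⁴, J_CB = 3.28×10^-6 m⁴, so T_A = T₀·(J_AC/a)/((J_AC/a)+(J_CB/b)) = 270.2 N·m, T_B = 2310 N·m.
τ in each portion: τ_AC = 8.32×10^6 Pa, τ_CB = 2.68×10^7 Pa; maximum is in CB.
τ_max = T_CB·r/J = 2310·0.0380/3.28×10^-6 = 2.680×10^7 Pa.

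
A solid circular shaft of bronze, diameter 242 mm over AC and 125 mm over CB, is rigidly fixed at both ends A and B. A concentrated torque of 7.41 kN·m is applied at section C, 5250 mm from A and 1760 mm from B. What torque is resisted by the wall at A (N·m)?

Compatibility: T_A·a/J_AC = T_B·b/J_CB with T_A + T_B = T₀.
J_AC = 3.37×10^-4 m⁴, J_CB = 2.40×10^-5 m⁴, so T_A = T₀·(J_AC/a)/((J_AC/a)+(J_CB/b)) = 6112 N·m, T_B = 1298 N·m.

6110 N·m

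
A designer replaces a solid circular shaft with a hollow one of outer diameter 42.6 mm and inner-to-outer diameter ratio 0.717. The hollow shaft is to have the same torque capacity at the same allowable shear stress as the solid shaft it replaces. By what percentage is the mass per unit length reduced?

40.4 %

Equal τ_max and T ⇒ the solid shaft needs d_s³ = d_o³(1−k⁴), so d_s = 42.6·(1−0.717⁴)^(1/3) = 38.46 mm.
Area ratio A_h/A_s = d_o²(1−k²)/d_s² = (1−k²)/(1−k⁴)^(2/3) = 0.5962.
Mass saving = 1 − 0.5962 = 40.4 %.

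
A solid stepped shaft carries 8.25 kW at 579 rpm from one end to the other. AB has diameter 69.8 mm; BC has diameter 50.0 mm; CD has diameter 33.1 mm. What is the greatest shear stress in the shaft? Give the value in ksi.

ω = 2π·579/60 = 60.63 rad/s, so T = P/ω = 8.25×10³ / 60.63 = 136.1 N·m.
Under the same torque, τ_max = 16T/(πd³) is largest where d is smallest — segment CD (d = 33.1 mm).
τ_max = 16·136.1/(π·(0.0331)³) = 1.911×10^7 Pa.

2.77 ksi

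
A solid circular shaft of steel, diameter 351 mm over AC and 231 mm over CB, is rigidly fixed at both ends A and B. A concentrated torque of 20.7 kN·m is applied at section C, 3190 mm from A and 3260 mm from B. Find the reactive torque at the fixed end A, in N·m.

Compatibility: T_A·a/J_AC = T_B·b/J_CB with T_A + T_B = T₀.
J_AC = 1.49×10^-3 m⁴, J_CB = 2.80×10^-4 m⁴, so T_A = T₀·(J_AC/a)/((J_AC/a)+(J_CB/b)) = 17490 N·m, T_B = 3210 N·m.

17500 N·m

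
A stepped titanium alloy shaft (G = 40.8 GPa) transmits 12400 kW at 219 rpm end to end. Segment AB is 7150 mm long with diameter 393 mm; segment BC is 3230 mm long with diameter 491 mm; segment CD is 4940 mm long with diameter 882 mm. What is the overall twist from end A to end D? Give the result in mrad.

49.1 mrad

ω = 2π·219/60 = 22.93 rad/s, so T = P/ω = 12400×10³ / 22.93 = 540700 N·m.
J_AB = π(0.393)⁴/32 = 2.34×10^-3 m⁴; J_BC = π(0.491)⁴/32 = 5.71×10^-3 m⁴; J_CD = π(0.882)⁴/32 = 0.0594 m⁴.
θ = (T/G)·Σ L_i/J_i = (540700/40.8×10⁹)·(7.15/2.34×10^-3 + 3.23/5.71×10^-3 + 4.94/0.0594) = 0.04906 rad.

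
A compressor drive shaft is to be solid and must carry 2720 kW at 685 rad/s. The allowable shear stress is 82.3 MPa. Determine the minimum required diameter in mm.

ω = 685 rad/s, so T = P/ω = 2720×10³ / 685.0 = 3971 N·m.
For a solid shaft τ_max = 16T/(πd³), so d = (16T/(π τ_allow))^(1/3) = (16·3971/(π·8.23×10^7))^(1/3) = 0.06263 m.

62.6 mm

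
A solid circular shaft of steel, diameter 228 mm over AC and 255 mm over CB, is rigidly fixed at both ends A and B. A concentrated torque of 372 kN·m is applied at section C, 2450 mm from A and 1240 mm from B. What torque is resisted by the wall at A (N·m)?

Compatibility: T_A·a/J_AC = T_B·b/J_CB with T_A + T_B = T₀.
J_AC = 2.65×10^-4 m⁴, J_CB = 4.15×10^-4 m⁴, so T_A = T₀·(J_AC/a)/((J_AC/a)+(J_CB/b)) = 90920 N·m, T_B = 281100 N·m.

90900 N·m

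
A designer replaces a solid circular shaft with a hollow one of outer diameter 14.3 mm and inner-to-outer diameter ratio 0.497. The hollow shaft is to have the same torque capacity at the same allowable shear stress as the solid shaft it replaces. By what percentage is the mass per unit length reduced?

Equal τ_max and T ⇒ the solid shaft needs d_s³ = d_o³(1−k⁴), so d_s = 14.3·(1−0.497⁴)^(1/3) = 14.00 mm.
Area ratio A_h/A_s = d_o²(1−k²)/d_s² = (1−k²)/(1−k⁴)^(2/3) = 0.7853.
Mass saving = 1 − 0.7853 = 21.5 %.

21.5 %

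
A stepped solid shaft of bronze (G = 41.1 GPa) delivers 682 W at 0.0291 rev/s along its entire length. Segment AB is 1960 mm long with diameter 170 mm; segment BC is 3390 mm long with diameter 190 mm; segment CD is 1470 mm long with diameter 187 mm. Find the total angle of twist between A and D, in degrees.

ω = 2π·0.0291 = 0.1828 rad/s, so T = P/ω = 682 / 0.1828 = 3730 N·m.
J_AB = π(0.170)⁴/32 = 8.20×10^-5 m⁴; J_BC = π(0.190)⁴/32 = 1.28×10^-4 m⁴; J_CD = π(0.187)⁴/32 = 1.20×10^-4 m⁴.
θ = (T/G)·Σ L_i/J_i = (3730/41.1×10⁹)·(1.96/8.20×10^-5 + 3.39/1.28×10^-4 + 1.47/1.20×10^-4) = 5.685×10^-3 rad.

0.326°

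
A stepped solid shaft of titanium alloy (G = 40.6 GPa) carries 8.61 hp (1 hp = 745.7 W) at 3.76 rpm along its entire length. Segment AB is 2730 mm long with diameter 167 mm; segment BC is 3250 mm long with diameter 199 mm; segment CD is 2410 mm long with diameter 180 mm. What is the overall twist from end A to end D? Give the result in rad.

0.0322 rad

ω = 2π·3.76/60 = 0.3937 rad/s, so T = P/ω = 8.61×745.7 / 0.3937 = 16310 N·m.
J_AB = π(0.167)⁴/32 = 7.64×10^-5 m⁴; J_BC = π(0.199)⁴/32 = 1.54×10^-4 m⁴; J_CD = π(0.180)⁴/32 = 1.03×10^-4 m⁴.
θ = (T/G)·Σ L_i/J_i = (16310/40.6×10⁹)·(2.73/7.64×10^-5 + 3.25/1.54×10^-4 + 2.41/1.03×10^-4) = 0.03223 rad.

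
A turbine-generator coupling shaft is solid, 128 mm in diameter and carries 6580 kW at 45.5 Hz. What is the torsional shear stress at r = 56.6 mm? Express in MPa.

ω = 2π·45.5 = 285.9 rad/s, so T = P/ω = 6580×10³ / 285.9 = 23020 N·m.
J = πd⁴/32 = π(0.128)⁴/32 = 2.635×10^-5 m⁴.
Shear stress varies linearly with radius: τ = T·r/J = 23020 × 0.0566 / 2.635×10^-5 = 4.943×10^7 Pa.

49.4 MPa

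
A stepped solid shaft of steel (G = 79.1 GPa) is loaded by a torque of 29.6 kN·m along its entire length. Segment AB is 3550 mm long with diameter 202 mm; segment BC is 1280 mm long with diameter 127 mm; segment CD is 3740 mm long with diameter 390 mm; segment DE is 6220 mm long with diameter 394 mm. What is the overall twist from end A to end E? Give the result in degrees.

1.63°

J_AB = π(0.202)⁴/32 = 1.63×10^-4 m⁴; J_BC = π(0.127)⁴/32 = 2.55×10^-5 m⁴; J_CD = π(0.390)⁴/32 = 2.27×10^-3 m⁴; J_DE = π(0.394)⁴/32 = 2.37×10^-3 m⁴.
θ = (T/G)·Σ L_i/J_i = (29600/79.1×10⁹)·(3.55/1.63×10^-4 + 1.28/2.55×10^-5 + 3.74/2.27×10^-3 + 6.22/2.37×10^-3) = 0.02848 rad.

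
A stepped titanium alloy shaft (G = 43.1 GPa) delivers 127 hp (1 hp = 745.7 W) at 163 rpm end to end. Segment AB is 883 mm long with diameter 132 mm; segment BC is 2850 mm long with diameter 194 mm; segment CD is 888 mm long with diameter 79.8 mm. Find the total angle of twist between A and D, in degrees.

2.01°

ω = 2π·163/60 = 17.07 rad/s, so T = P/ω = 127×745.7 / 17.07 = 5548 N·m.
J_AB = π(0.132)⁴/32 = 2.98×10^-5 m⁴; J_BC = π(0.194)⁴/32 = 1.39×10^-4 m⁴; J_CD = π(0.0798)⁴/32 = 3.98×10^-6 m⁴.
θ = (T/G)·Σ L_i/J_i = (5548/43.1×10⁹)·(0.883/2.98×10^-5 + 2.85/1.39×10^-4 + 0.888/3.98×10^-6) = 0.03516 rad.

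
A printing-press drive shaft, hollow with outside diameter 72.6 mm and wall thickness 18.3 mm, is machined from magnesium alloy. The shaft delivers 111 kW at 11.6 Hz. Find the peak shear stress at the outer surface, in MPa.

ω = 2π·11.6 = 72.88 rad/s, so T = P/ω = 111×10³ / 72.88 = 1523 N·m.
J = π(d_o⁴ − d_i⁴)/32 = π(0.0726⁴ − 0.0360⁴)/32 = 2.562×10^-6 m⁴.
τ_max = T·r/J = 1523 × 0.0363 / 2.562×10^-6 = 2.157×10^7 Pa.

21.6 MPa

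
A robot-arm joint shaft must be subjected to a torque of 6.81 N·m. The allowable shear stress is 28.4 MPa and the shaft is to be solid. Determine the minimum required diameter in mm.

10.7 mm

For a solid shaft τ_max = 16T/(πd³), so d = (16T/(π τ_allow))^(1/3) = (16·6.810/(π·2.84×10^7))^(1/3) = 0.01069 m.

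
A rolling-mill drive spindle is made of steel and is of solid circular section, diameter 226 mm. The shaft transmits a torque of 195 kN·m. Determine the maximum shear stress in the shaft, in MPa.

J = πd⁴/32 = π(0.226)⁴/32 = 2.561×10^-4 m⁴.
τ_max = T·r/J = 195000 × 0.113 / 2.561×10^-4 = 8.604×10^7 Pa.

86.0 MPa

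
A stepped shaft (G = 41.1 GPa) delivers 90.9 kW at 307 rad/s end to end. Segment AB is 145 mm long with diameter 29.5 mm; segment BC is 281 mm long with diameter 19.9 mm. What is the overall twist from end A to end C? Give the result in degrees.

ω = 307 rad/s, so T = P/ω = 90.9×10³ / 307.0 = 296.1 N·m.
J_AB = π(0.0295)⁴/32 = 7.44×10^-8 m⁴; J_BC = π(0.0199)⁴/32 = 1.54×10^-8 m⁴.
θ = (T/G)·Σ L_i/J_i = (296.1/41.1×10⁹)·(0.145/7.44×10^-8 + 0.281/1.54×10^-8) = 0.1455 rad.

8.34°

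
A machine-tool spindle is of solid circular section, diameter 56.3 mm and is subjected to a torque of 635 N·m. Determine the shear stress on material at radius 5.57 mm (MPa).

J = πd⁴/32 = π(0.0563)⁴/32 = 9.864×10^-7 m⁴.
Shear stress varies linearly with radius: τ = T·r/J = 635.0 × 0.00557 / 9.864×10^-7 = 3.586×10^6 Pa.

3.59 MPa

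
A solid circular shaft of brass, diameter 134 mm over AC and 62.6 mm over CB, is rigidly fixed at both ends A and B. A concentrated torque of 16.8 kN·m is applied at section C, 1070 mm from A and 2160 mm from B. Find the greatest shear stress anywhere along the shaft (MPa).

34.7 MPa

Compatibility: T_A·a/J_AC = T_B·b/J_CB with T_A + T_B = T₀.
J_AC = 3.17×10^-5 m⁴, J_CB = 1.51×10^-6 m⁴, so T_A = T₀·(J_AC/a)/((J_AC/a)+(J_CB/b)) = 16410 N·m, T_B = 387.2 N·m.
τ in each portion: τ_AC = 3.47×10^7 Pa, τ_CB = 8.04×10^6 Pa; maximum is in AC.
τ_max = T_AC·r/J = 16410·0.0670/3.17×10^-5 = 3.474×10^7 Pa.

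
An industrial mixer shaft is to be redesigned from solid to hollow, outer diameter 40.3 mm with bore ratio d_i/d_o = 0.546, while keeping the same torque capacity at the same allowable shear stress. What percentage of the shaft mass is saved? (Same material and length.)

Equal τ_max and T ⇒ the solid shaft needs d_s³ = d_o³(1−k⁴), so d_s = 40.3·(1−0.546⁴)^(1/3) = 39.07 mm.
Area ratio A_h/A_s = d_o²(1−k²)/d_s² = (1−k²)/(1−k⁴)^(2/3) = 0.7468.
Mass saving = 1 − 0.7468 = 25.3 %.

25.3 %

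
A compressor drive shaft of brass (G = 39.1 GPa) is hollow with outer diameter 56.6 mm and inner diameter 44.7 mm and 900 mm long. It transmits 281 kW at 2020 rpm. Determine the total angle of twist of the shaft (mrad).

49.7 mrad

ω = 2π·2020/60 = 211.5 rad/s, so T = P/ω = 281×10³ / 211.5 = 1328 N·m.
J = π(d_o⁴ − d_i⁴)/32 = π(0.0566⁴ − 0.0447⁴)/32 = 6.156×10^-7 m⁴.
θ = T·L/(G·J) = 1328 × 0.900 / (39.1×10⁹ × 6.156×10^-7) = 0.04967 rad.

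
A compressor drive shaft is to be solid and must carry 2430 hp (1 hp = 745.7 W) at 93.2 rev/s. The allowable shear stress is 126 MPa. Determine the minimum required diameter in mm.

ω = 2π·93.2 = 585.6 rad/s, so T = P/ω = 2430×745.7 / 585.6 = 3094 N·m.
For a solid shaft τ_max = 16T/(πd³), so d = (16T/(π τ_allow))^(1/3) = (16·3094/(π·1.26×10^8))^(1/3) = 0.05001 m.

50.0 mm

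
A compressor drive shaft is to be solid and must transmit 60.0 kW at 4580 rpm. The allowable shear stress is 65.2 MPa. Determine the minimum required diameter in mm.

ω = 2π·4580/60 = 479.6 rad/s, so T = P/ω = 60.0×10³ / 479.6 = 125.1 N·m.
For a solid shaft τ_max = 16T/(πd³), so d = (16T/(π τ_allow))^(1/3) = (16·125.1/(π·6.52×10^7))^(1/3) = 0.02138 m.

21.4 mm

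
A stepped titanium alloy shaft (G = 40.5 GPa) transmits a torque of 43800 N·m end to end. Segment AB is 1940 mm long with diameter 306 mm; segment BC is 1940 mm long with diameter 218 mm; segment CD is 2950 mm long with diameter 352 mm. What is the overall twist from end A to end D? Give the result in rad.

J_AB = π(0.306)⁴/32 = 8.61×10^-4 m⁴; J_BC = π(0.218)⁴/32 = 2.22×10^-4 m⁴; J_CD = π(0.352)⁴/32 = 1.51×10^-3 m⁴.
θ = (T/G)·Σ L_i/J_i = (43800/40.5×10⁹)·(1.94/8.61×10^-4 + 1.94/2.22×10^-4 + 2.95/1.51×10^-3) = 0.01402 rad.

0.0140 rad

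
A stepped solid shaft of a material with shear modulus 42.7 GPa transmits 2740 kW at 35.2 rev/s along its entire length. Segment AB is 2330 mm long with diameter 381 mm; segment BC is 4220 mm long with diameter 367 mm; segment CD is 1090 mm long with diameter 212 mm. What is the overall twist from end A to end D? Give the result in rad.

ω = 2π·35.2 = 221.2 rad/s, so T = P/ω = 2740×10³ / 221.2 = 12390 N·m.
J_AB = π(0.381)⁴/32 = 2.07×10^-3 m⁴; J_BC = π(0.367)⁴/32 = 1.78×10^-3 m⁴; J_CD = π(0.212)⁴/32 = 1.98×10^-4 m⁴.
θ = (T/G)·Σ L_i/J_i = (12390/42.7×10⁹)·(2.33/2.07×10^-3 + 4.22/1.78×10^-3 + 1.09/1.98×10^-4) = 2.609×10^-3 rad.

0.00261 rad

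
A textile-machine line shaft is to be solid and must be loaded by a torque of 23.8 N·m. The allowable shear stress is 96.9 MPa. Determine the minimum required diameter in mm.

10.8 mm

For a solid shaft τ_max = 16T/(πd³), so d = (16T/(π τ_allow))^(1/3) = (16·23.80/(π·9.69×10^7))^(1/3) = 0.01077 m.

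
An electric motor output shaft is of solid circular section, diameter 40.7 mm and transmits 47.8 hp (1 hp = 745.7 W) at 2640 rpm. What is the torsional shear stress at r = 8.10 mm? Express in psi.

ω = 2π·2640/60 = 276.5 rad/s, so T = P/ω = 47.8×745.7 / 276.5 = 128.9 N·m.
J = πd⁴/32 = π(0.0407)⁴/32 = 2.694×10^-7 m⁴.
Shear stress varies linearly with radius: τ = T·r/J = 128.9 × 0.00810 / 2.694×10^-7 = 3.877×10^6 Pa.

562 psi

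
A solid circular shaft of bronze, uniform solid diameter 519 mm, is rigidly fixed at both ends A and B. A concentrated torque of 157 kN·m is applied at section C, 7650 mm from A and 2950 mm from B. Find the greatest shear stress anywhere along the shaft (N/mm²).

With uniform GJ and both ends fixed, compatibility θ_AC = θ_CB gives T_A·a = T_B·b, together with T_A + T_B = T₀.
T_A = T₀·b/(a+b) = 157000·2950/10600 = 43690 N·m; T_B = 113300 N·m.
τ in each portion: τ_AC = 1.59×10^6 Pa, τ_CB = 4.13×10^6 Pa; maximum is in CB.
τ_max = T_CB·r/J = 113300·0.260/7.12×10^-3 = 4.128×10^6 Pa.

4.13 N/mm²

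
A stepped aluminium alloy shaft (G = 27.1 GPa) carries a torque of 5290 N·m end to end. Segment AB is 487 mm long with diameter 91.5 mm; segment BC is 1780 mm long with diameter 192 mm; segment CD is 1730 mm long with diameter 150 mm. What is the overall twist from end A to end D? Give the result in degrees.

1.33°

J_AB = π(0.0915)⁴/32 = 6.88×10^-6 m⁴; J_BC = π(0.192)⁴/32 = 1.33×10^-4 m⁴; J_CD = π(0.150)⁴/32 = 4.97×10^-5 m⁴.
θ = (T/G)·Σ L_i/J_i = (5290/27.1×10⁹)·(0.487/6.88×10^-6 + 1.78/1.33×10^-4 + 1.73/4.97×10^-5) = 0.02321 rad.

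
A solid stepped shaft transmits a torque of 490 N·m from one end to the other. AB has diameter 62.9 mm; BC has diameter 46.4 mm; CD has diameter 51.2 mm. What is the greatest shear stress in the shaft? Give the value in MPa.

Under the same torque, τ_max = 16T/(πd³) is largest where d is smallest — segment BC (d = 46.4 mm).
τ_max = 16·490.0/(π·(0.0464)³) = 2.498×10^7 Pa.

25.0 MPa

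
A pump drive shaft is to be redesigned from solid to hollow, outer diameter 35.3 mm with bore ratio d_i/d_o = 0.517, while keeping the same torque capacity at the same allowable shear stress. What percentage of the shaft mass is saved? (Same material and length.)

Equal τ_max and T ⇒ the solid shaft needs d_s³ = d_o³(1−k⁴), so d_s = 35.3·(1−0.517⁴)^(1/3) = 34.44 mm.
Area ratio A_h/A_s = d_o²(1−k²)/d_s² = (1−k²)/(1−k⁴)^(2/3) = 0.7698.
Mass saving = 1 − 0.7698 = 23.0 %.

23.0 %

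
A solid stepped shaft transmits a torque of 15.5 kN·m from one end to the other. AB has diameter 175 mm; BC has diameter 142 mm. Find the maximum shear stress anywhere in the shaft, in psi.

4000 psi

Under the same torque, τ_max = 16T/(πd³) is largest where d is smallest — segment BC (d = 142 mm).
τ_max = 16·15500/(π·(0.142)³) = 2.757×10^7 Pa.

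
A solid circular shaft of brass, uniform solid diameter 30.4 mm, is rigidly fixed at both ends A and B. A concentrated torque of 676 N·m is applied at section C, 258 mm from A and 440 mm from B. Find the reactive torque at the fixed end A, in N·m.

426 N·m

With uniform GJ and both ends fixed, compatibility θ_AC = θ_CB gives T_A·a = T_B·b, together with T_A + T_B = T₀.
T_A = T₀·b/(a+b) = 676.0·440/698.0 = 426.1 N·m; T_B = 249.9 N·m.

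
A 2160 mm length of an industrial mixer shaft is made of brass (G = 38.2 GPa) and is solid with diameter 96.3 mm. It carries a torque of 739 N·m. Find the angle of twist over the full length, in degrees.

J = πd⁴/32 = π(0.0963)⁴/32 = 8.443×10^-6 m⁴.
θ = T·L/(G·J) = 739.0 × 2.16 / (38.2×10⁹ × 8.443×10^-6) = 4.949×10^-3 rad.

0.284°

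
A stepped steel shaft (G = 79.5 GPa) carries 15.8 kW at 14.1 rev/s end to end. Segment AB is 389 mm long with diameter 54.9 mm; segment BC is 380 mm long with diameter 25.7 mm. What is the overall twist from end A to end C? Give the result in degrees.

1.20°

ω = 2π·14.1 = 88.59 rad/s, so T = P/ω = 15.8×10³ / 88.59 = 178.3 N·m.
J_AB = π(0.0549)⁴/32 = 8.92×10^-7 m⁴; J_BC = π(0.0257)⁴/32 = 4.28×10^-8 m⁴.
θ = (T/G)·Σ L_i/J_i = (178.3/79.5×10⁹)·(0.389/8.92×10^-7 + 0.380/4.28×10^-8) = 0.02088 rad.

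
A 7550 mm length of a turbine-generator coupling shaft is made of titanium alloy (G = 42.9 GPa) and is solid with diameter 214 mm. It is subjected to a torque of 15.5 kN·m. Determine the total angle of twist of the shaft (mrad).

J = πd⁴/32 = π(0.214)⁴/32 = 2.059×10^-4 m⁴.
θ = T·L/(G·J) = 15500 × 7.55 / (42.9×10⁹ × 2.059×10^-4) = 0.01325 rad.

13.2 mrad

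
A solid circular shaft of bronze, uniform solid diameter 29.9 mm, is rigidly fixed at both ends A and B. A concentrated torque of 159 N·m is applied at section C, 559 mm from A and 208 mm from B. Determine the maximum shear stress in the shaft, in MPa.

With uniform GJ and both ends fixed, compatibility θ_AC = θ_CB gives T_A·a = T_B·b, together with T_A + T_B = T₀.
T_A = T₀·b/(a+b) = 159.0·208/767.0 = 43.12 N·m; T_B = 115.9 N·m.
τ in each portion: τ_AC = 8.22×10^6 Pa, τ_CB = 2.21×10^7 Pa; maximum is in CB.
τ_max = T_CB·r/J = 115.9·0.0149/7.85×10^-8 = 2.208×10^7 Pa.

22.1 MPa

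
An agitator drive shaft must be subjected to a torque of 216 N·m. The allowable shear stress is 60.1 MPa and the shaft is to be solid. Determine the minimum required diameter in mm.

For a solid shaft τ_max = 16T/(πd³), so d = (16T/(π τ_allow))^(1/3) = (16·216.0/(π·6.01×10^7))^(1/3) = 0.02635 m.

26.4 mm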